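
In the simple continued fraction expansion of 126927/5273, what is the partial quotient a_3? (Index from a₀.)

3

126927 = 24·5273 + 375   →  a_0 = 24
5273 = 14·375 + 23   →  a_1 = 14
375 = 16·23 + 7   →  a_2 = 16
23 = 3·7 + 2   →  a_3 = 3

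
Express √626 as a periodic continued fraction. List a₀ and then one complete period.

a₀ = ⌊√626⌋ = 25.
With m₀=0, d₀=1 and mₖ₊₁ = dₖaₖ − mₖ, dₖ₊₁ = (n − mₖ₊₁²)/dₖ, aₖ₊₁ = ⌊(a₀+mₖ₊₁)/dₖ₊₁⌋:
  k=1: m=25, d=1, a=50
d=1 and a=2a₀=50 at k=1, so the next step gives (m, d) = (25, 1) again — its k=1 value — and the period has length 1.

[25; 50]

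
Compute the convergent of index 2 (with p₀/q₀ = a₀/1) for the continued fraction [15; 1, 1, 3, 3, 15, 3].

Using pₖ = aₖpₖ₋₁ + pₖ₋₂, qₖ = aₖqₖ₋₁ + qₖ₋₂ (with p₋₁=1, p₋₂=0, q₋₁=0, q₋₂=1):
  k=0: a=15, p=15, q=1
  k=1: a=1, p=16, q=1
  k=2: a=1, p=31, q=2

31/2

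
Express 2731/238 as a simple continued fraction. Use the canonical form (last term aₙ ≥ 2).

2731 = 11*238 + 113
238 = 2*113 + 12
113 = 9*12 + 5
12 = 2*5 + 2
5 = 2*2 + 1
2 = 2*1 + 0  (stop)
So 2731/238 = [11; 2, 9, 2, 2, 2].

[11; 2, 9, 2, 2, 2]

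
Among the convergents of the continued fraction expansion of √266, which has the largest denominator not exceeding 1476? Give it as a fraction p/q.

√266 = [16; 3, 4, 3, 32, …] (period length 4).
Convergents:
  p_0/q_0 = 16/1
  p_1/q_1 = 49/3
  p_2/q_2 = 212/13
  p_3/q_3 = 685/42
  p_4/q_4 = 22132/1357
  p_5/q_5 = 67081/4113
q_4 = 1357 ≤ 1476 < 4113 = q_5, so the answer is 22132/1357.

22132/1357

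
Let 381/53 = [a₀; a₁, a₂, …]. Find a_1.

5

381 = 7·53 + 10   →  a_0 = 7
53 = 5·10 + 3   →  a_1 = 5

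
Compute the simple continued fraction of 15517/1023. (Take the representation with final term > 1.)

[15; 5, 1, 18, 9]

15517 = 15·1023 + 172
1023 = 5·172 + 163
172 = 1·163 + 9
163 = 18·9 + 1
9 = 9·1 + 0  (stop)
So 15517/1023 = [15; 5, 1, 18, 9].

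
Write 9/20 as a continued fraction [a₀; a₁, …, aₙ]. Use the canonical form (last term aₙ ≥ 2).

9 = 0*20 + 9
20 = 2*9 + 2
9 = 4*2 + 1
2 = 2*1 + 0  (stop)
So 9/20 = [0; 2, 4, 2].

[0; 2, 4, 2]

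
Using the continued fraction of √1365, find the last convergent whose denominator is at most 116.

1367/37

√1365 = [36; 1, 17, 2, 17, 1, 72, …] (period length 6).
Convergents:
  p_0/q_0 = 36/1
  p_1/q_1 = 37/1
  p_2/q_2 = 665/18
  p_3/q_3 = 1367/37
  p_4/q_4 = 23904/647
q_3 = 37 ≤ 116 < 647 = q_4, so the answer is 1367/37.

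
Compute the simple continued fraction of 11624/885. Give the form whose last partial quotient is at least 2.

[13; 7, 2, 3, 2, 7]

11624 = 13·885 + 119
885 = 7·119 + 52
119 = 2·52 + 15
52 = 3·15 + 7
15 = 2·7 + 1
7 = 7·1 + 0  (stop)
So 11624/885 = [13; 7, 2, 3, 2, 7].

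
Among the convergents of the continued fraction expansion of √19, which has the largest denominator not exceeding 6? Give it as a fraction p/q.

√19 = [4; 2, 1, 3, 1, 2, 8, …] (period length 6).
Convergents:
  p_0/q_0 = 4/1
  p_1/q_1 = 9/2
  p_2/q_2 = 13/3
  p_3/q_3 = 48/11
q_2 = 3 ≤ 6 < 11 = q_3, so the answer is 13/3.

13/3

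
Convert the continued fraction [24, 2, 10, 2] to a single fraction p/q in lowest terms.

Fold from the inside: start with 2/1.
  10 + 1/2 = 21/2
  2 + 2/21 = 44/21
  24 + 21/44 = 1077/44

1077/44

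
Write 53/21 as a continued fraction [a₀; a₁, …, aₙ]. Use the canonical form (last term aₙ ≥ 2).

[2; 1, 1, 10]

53 = 2*21 + 11
21 = 1*11 + 10
11 = 1*10 + 1
10 = 10*1 + 0  (stop)
So 53/21 = [2; 1, 1, 10].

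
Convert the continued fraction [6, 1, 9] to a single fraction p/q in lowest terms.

69/10

Fold from the inside: start with 9/1.
  1 + 1/9 = 10/9
  6 + 9/10 = 69/10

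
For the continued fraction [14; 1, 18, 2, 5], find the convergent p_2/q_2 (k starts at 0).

Using pₖ = aₖpₖ₋₁ + pₖ₋₂, qₖ = aₖqₖ₋₁ + qₖ₋₂ (with p₋₁=1, p₋₂=0, q₋₁=0, q₋₂=1):
  k=0: a=14, p=14, q=1
  k=1: a=1, p=15, q=1
  k=2: a=18, p=284, q=19

284/19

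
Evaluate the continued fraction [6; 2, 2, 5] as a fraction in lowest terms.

Fold from the inside: start with 5/1.
  2 + 1/5 = 11/5
  2 + 5/11 = 27/11
  6 + 11/27 = 173/27

173/27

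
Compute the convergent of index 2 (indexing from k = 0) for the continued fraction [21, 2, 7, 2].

Using pₖ = aₖpₖ₋₁ + pₖ₋₂, qₖ = aₖqₖ₋₁ + qₖ₋₂ (with p₋₁=1, p₋₂=0, q₋₁=0, q₋₂=1):
  k=0: a=21, p=21, q=1
  k=1: a=2, p=43, q=2
  k=2: a=7, p=322, q=15

322/15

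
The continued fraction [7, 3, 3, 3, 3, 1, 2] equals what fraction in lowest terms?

Fold from the inside: start with 2/1.
  1 + 1/2 = 3/2
  3 + 2/3 = 11/3
  3 + 3/11 = 36/11
  3 + 11/36 = 119/36
  3 + 36/119 = 393/119
  7 + 119/393 = 2870/393

2870/393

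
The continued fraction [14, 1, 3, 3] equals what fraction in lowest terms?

192/13

Fold from the inside: start with 3/1.
  3 + 1/3 = 10/3
  1 + 3/10 = 13/10
  14 + 10/13 = 192/13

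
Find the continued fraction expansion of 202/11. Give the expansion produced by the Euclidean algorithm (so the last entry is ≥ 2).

[18; 2, 1, 3]

202 = 18×11 + 4
11 = 2×4 + 3
4 = 1×3 + 1
3 = 3×1 + 0  (stop)
So 202/11 = [18; 2, 1, 3].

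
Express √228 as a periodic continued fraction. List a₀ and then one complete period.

[15; 10, 30]

a₀ = ⌊√228⌋ = 15.
With m₀=0, d₀=1 and mₖ₊₁ = dₖaₖ − mₖ, dₖ₊₁ = (n − mₖ₊₁²)/dₖ, aₖ₊₁ = ⌊(a₀+mₖ₊₁)/dₖ₊₁⌋:
  k=1: m=15, d=3, a=10
  k=2: m=15, d=1, a=30
d=1 and a=2a₀=30 at k=2, so the next step gives (m, d) = (15, 3) again — its k=1 value — and the period has length 2.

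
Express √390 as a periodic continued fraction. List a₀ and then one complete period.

a₀ = ⌊√390⌋ = 19.
With m₀=0, d₀=1 and mₖ₊₁ = dₖaₖ − mₖ, dₖ₊₁ = (n − mₖ₊₁²)/dₖ, aₖ₊₁ = ⌊(a₀+mₖ₊₁)/dₖ₊₁⌋:
  k=1: m=19, d=29, a=1
  k=2: m=10, d=10, a=2
  k=3: m=10, d=29, a=1
  k=4: m=19, d=1, a=38
d=1 and a=2a₀=38 at k=4, so the next step gives (m, d) = (19, 29) again — its k=1 value — and the period has length 4.

[19; 1, 2, 1, 38]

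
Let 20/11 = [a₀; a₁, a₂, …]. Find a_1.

20 = 1·11 + 9   →  a_0 = 1
11 = 1·9 + 2   →  a_1 = 1

1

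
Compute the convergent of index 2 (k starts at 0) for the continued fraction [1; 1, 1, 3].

3/2

Using pₖ = aₖpₖ₋₁ + pₖ₋₂, qₖ = aₖqₖ₋₁ + qₖ₋₂ (with p₋₁=1, p₋₂=0, q₋₁=0, q₋₂=1):
  k=0: a=1, p=1, q=1
  k=1: a=1, p=2, q=1
  k=2: a=1, p=3, q=2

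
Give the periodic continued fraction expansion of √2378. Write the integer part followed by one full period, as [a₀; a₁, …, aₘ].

a₀ = ⌊√2378⌋ = 48.
With m₀=0, d₀=1 and mₖ₊₁ = dₖaₖ − mₖ, dₖ₊₁ = (n − mₖ₊₁²)/dₖ, aₖ₊₁ = ⌊(a₀+mₖ₊₁)/dₖ₊₁⌋:
  k=1: m=48, d=74, a=1
  k=2: m=26, d=23, a=3
  k=3: m=43, d=23, a=3
  k=4: m=26, d=74, a=1
  k=5: m=48, d=1, a=96
d=1 and a=2a₀=96 at k=5, so the next step gives (m, d) = (48, 74) again — its k=1 value — and the period has length 5.

[48; 1, 3, 3, 1, 96]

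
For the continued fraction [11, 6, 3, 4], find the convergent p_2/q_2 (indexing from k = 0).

Using pₖ = aₖpₖ₋₁ + pₖ₋₂, qₖ = aₖqₖ₋₁ + qₖ₋₂ (with p₋₁=1, p₋₂=0, q₋₁=0, q₋₂=1):
  k=0: a=11, p=11, q=1
  k=1: a=6, p=67, q=6
  k=2: a=3, p=212, q=19

212/19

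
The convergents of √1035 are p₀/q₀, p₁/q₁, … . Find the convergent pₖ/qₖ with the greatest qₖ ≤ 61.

√1035 = [32; 5, 1, 5, 64, …] (period length 4).
Convergents:
  p_0/q_0 = 32/1
  p_1/q_1 = 161/5
  p_2/q_2 = 193/6
  p_3/q_3 = 1126/35
  p_4/q_4 = 72257/2246
q_3 = 35 ≤ 61 < 2246 = q_4, so the answer is 1126/35.

1126/35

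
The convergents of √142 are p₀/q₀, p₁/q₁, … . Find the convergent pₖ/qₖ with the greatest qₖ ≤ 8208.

40897/3432

√142 = [11; 1, 10, 1, 22, …] (period length 4).
Convergents:
  p_0/q_0 = 11/1
  p_1/q_1 = 12/1
  p_2/q_2 = 131/11
  p_3/q_3 = 143/12
  p_4/q_4 = 3277/275
  p_5/q_5 = 3420/287
  p_6/q_6 = 37477/3145
  p_7/q_7 = 40897/3432
  p_8/q_8 = 937211/78649
q_7 = 3432 ≤ 8208 < 78649 = q_8, so the answer is 40897/3432.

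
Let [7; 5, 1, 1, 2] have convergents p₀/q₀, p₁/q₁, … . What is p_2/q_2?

Using pₖ = aₖpₖ₋₁ + pₖ₋₂, qₖ = aₖqₖ₋₁ + qₖ₋₂ (with p₋₁=1, p₋₂=0, q₋₁=0, q₋₂=1):
  k=0: a=7, p=7, q=1
  k=1: a=5, p=36, q=5
  k=2: a=1, p=43, q=6

43/6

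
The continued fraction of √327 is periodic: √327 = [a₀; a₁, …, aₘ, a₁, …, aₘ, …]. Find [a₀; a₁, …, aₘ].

a₀ = ⌊√327⌋ = 18.
With m₀=0, d₀=1 and mₖ₊₁ = dₖaₖ − mₖ, dₖ₊₁ = (n − mₖ₊₁²)/dₖ, aₖ₊₁ = ⌊(a₀+mₖ₊₁)/dₖ₊₁⌋:
  k=1: m=18, d=3, a=12
  k=2: m=18, d=1, a=36
d=1 and a=2a₀=36 at k=2, so the next step gives (m, d) = (18, 3) again — its k=1 value — and the period has length 2.

[18; 12, 36]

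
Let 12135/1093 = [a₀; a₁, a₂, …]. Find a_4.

12135 = 11·1093 + 112   →  a_0 = 11
1093 = 9·112 + 85   →  a_1 = 9
112 = 1·85 + 27   →  a_2 = 1
85 = 3·27 + 4   →  a_3 = 3
27 = 6·4 + 3   →  a_4 = 6

6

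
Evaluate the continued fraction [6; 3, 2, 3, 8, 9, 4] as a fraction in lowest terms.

Using pₖ = aₖpₖ₋₁ + pₖ₋₂ and qₖ = aₖqₖ₋₁ + qₖ₋₂:
  k=0: a=6, p=6, q=1
  k=1: a=3, p=19, q=3
  k=2: a=2, p=44, q=7
  k=3: a=3, p=151, q=24
  k=4: a=8, p=1252, q=199
  k=5: a=9, p=11419, q=1815
  k=6: a=4, p=46928, q=7459

46928/7459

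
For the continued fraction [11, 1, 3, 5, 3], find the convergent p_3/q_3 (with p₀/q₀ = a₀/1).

Using pₖ = aₖpₖ₋₁ + pₖ₋₂, qₖ = aₖqₖ₋₁ + qₖ₋₂ (with p₋₁=1, p₋₂=0, q₋₁=0, q₋₂=1):
  k=0: a=11, p=11, q=1
  k=1: a=1, p=12, q=1
  k=2: a=3, p=47, q=4
  k=3: a=5, p=247, q=21

247/21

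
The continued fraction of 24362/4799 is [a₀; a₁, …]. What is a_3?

9

24362 = 5·4799 + 367   →  a_0 = 5
4799 = 13·367 + 28   →  a_1 = 13
367 = 13·28 + 3   →  a_2 = 13
28 = 9·3 + 1   →  a_3 = 9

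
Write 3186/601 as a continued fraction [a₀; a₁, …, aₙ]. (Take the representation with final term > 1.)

3186 = 5·601 + 181
601 = 3·181 + 58
181 = 3·58 + 7
58 = 8·7 + 2
7 = 3·2 + 1
2 = 2·1 + 0  (stop)
So 3186/601 = [5; 3, 3, 8, 3, 2].

[5; 3, 3, 8, 3, 2]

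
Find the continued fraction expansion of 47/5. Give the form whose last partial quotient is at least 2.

[9; 2, 2]

47 = 9*5 + 2
5 = 2*2 + 1
2 = 2*1 + 0  (stop)
So 47/5 = [9; 2, 2].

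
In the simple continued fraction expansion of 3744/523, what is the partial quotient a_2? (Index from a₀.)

3

3744 = 7·523 + 83   →  a_0 = 7
523 = 6·83 + 25   →  a_1 = 6
83 = 3·25 + 8   →  a_2 = 3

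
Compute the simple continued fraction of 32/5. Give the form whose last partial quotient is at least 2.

[6; 2, 2]

32 = 6*5 + 2
5 = 2*2 + 1
2 = 2*1 + 0  (stop)
So 32/5 = [6; 2, 2].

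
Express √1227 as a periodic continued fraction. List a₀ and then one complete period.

[35; 35, 70]

a₀ = ⌊√1227⌋ = 35.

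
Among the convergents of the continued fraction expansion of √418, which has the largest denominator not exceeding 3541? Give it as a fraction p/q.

33857/1656

√418 = [20; 2, 4, 20, 4, 2, 40, …] (period length 6).
Convergents:
  p_0/q_0 = 20/1
  p_1/q_1 = 41/2
  p_2/q_2 = 184/9
  p_3/q_3 = 3721/182
  p_4/q_4 = 15068/737
  p_5/q_5 = 33857/1656
  p_6/q_6 = 1369348/66977
q_5 = 1656 ≤ 3541 < 66977 = q_6, so the answer is 33857/1656.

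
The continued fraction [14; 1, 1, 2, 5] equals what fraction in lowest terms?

394/27

Using pₖ = aₖpₖ₋₁ + pₖ₋₂ and qₖ = aₖqₖ₋₁ + qₖ₋₂:
  k=0: a=14, p=14, q=1
  k=1: a=1, p=15, q=1
  k=2: a=1, p=29, q=2
  k=3: a=2, p=73, q=5
  k=4: a=5, p=394, q=27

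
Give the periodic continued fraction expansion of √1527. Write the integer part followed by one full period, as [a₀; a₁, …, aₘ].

[39; 13, 78]

a₀ = ⌊√1527⌋ = 39.
With m₀=0, d₀=1 and mₖ₊₁ = dₖaₖ − mₖ, dₖ₊₁ = (n − mₖ₊₁²)/dₖ, aₖ₊₁ = ⌊(a₀+mₖ₊₁)/dₖ₊₁⌋:
  k=1: m=39, d=6, a=13
  k=2: m=39, d=1, a=78
d=1 and a=2a₀=78 at k=2, so the next step gives (m, d) = (39, 6) again — its k=1 value — and the period has length 2.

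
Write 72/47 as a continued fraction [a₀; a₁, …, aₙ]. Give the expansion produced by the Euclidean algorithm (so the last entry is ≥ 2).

[1; 1, 1, 7, 3]

72 = 1·47 + 25
47 = 1·25 + 22
25 = 1·22 + 3
22 = 7·3 + 1
3 = 3·1 + 0  (stop)
So 72/47 = [1; 1, 1, 7, 3].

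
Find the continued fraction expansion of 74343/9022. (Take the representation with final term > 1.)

[8; 4, 6, 8, 4, 3, 3]

74343 = 8·9022 + 2167
9022 = 4·2167 + 354
2167 = 6·354 + 43
354 = 8·43 + 10
43 = 4·10 + 3
10 = 3·3 + 1
3 = 3·1 + 0  (stop)
So 74343/9022 = [8; 4, 6, 8, 4, 3, 3].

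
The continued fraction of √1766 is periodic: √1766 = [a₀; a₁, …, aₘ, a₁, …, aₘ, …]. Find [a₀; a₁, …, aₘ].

a₀ = ⌊√1766⌋ = 42.
With m₀=0, d₀=1 and mₖ₊₁ = dₖaₖ − mₖ, dₖ₊₁ = (n − mₖ₊₁²)/dₖ, aₖ₊₁ = ⌊(a₀+mₖ₊₁)/dₖ₊₁⌋:
  k=1: m=42, d=2, a=42
  k=2: m=42, d=1, a=84
d=1 and a=2a₀=84 at k=2, so the next step gives (m, d) = (42, 2) again — its k=1 value — and the period has length 2.

[42; 42, 84]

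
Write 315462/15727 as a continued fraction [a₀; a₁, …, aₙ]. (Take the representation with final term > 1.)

[20; 17, 17, 2, 1, 1, 10]

315462 = 20×15727 + 922
15727 = 17×922 + 53
922 = 17×53 + 21
53 = 2×21 + 11
21 = 1×11 + 10
11 = 1×10 + 1
10 = 10×1 + 0  (stop)
So 315462/15727 = [20; 17, 17, 2, 1, 1, 10].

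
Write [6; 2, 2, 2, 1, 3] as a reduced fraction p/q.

Using pₖ = aₖpₖ₋₁ + pₖ₋₂ and qₖ = aₖqₖ₋₁ + qₖ₋₂:
  k=0: a=6, p=6, q=1
  k=1: a=2, p=13, q=2
  k=2: a=2, p=32, q=5
  k=3: a=2, p=77, q=12
  k=4: a=1, p=109, q=17
  k=5: a=3, p=404, q=63

404/63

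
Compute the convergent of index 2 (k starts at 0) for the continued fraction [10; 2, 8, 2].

Using pₖ = aₖpₖ₋₁ + pₖ₋₂, qₖ = aₖqₖ₋₁ + qₖ₋₂ (with p₋₁=1, p₋₂=0, q₋₁=0, q₋₂=1):
  k=0: a=10, p=10, q=1
  k=1: a=2, p=21, q=2
  k=2: a=8, p=178, q=17

178/17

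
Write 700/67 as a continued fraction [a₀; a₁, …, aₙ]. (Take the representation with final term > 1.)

[10; 2, 4, 3, 2]

700 = 10*67 + 30
67 = 2*30 + 7
30 = 4*7 + 2
7 = 3*2 + 1
2 = 2*1 + 0  (stop)
So 700/67 = [10; 2, 4, 3, 2].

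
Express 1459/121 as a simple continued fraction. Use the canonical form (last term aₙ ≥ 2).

[12; 17, 3, 2]

1459 = 12·121 + 7
121 = 17·7 + 2
7 = 3·2 + 1
2 = 2·1 + 0  (stop)
So 1459/121 = [12; 17, 3, 2].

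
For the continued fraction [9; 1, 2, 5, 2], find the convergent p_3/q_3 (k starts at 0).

155/16

Using pₖ = aₖpₖ₋₁ + pₖ₋₂, qₖ = aₖqₖ₋₁ + qₖ₋₂ (with p₋₁=1, p₋₂=0, q₋₁=0, q₋₂=1):
  k=0: a=9, p=9, q=1
  k=1: a=1, p=10, q=1
  k=2: a=2, p=29, q=3
  k=3: a=5, p=155, q=16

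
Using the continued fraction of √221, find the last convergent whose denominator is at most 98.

1442/97

√221 = [14; 1, 6, 2, 6, 1, 28, …] (period length 6).
Convergents:
  p_0/q_0 = 14/1
  p_1/q_1 = 15/1
  p_2/q_2 = 104/7
  p_3/q_3 = 223/15
  p_4/q_4 = 1442/97
  p_5/q_5 = 1665/112
q_4 = 97 ≤ 98 < 112 = q_5, so the answer is 1442/97.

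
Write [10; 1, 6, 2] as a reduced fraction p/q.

Fold from the inside: start with 2/1.
  6 + 1/2 = 13/2
  1 + 2/13 = 15/13
  10 + 13/15 = 163/15

163/15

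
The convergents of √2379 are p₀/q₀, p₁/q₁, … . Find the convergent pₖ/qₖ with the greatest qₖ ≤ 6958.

190759/3911

√2379 = [48; 1, 3, 2, 3, 1, 96, …] (period length 6).
Convergents:
  p_0/q_0 = 48/1
  p_1/q_1 = 49/1
  p_2/q_2 = 195/4
  p_3/q_3 = 439/9
  p_4/q_4 = 1512/31
  p_5/q_5 = 1951/40
  p_6/q_6 = 188808/3871
  p_7/q_7 = 190759/3911
  p_8/q_8 = 761085/15604
q_7 = 3911 ≤ 6958 < 15604 = q_8, so the answer is 190759/3911.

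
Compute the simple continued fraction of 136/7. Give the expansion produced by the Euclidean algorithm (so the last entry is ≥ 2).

[19; 2, 3]

136 = 19·7 + 3
7 = 2·3 + 1
3 = 3·1 + 0  (stop)
So 136/7 = [19; 2, 3].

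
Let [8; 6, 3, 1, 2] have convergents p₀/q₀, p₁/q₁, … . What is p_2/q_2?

Using pₖ = aₖpₖ₋₁ + pₖ₋₂, qₖ = aₖqₖ₋₁ + qₖ₋₂ (with p₋₁=1, p₋₂=0, q₋₁=0, q₋₂=1):
  k=0: a=8, p=8, q=1
  k=1: a=6, p=49, q=6
  k=2: a=3, p=155, q=19

155/19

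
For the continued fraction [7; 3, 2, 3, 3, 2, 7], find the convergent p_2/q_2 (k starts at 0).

Using pₖ = aₖpₖ₋₁ + pₖ₋₂, qₖ = aₖqₖ₋₁ + qₖ₋₂ (with p₋₁=1, p₋₂=0, q₋₁=0, q₋₂=1):
  k=0: a=7, p=7, q=1
  k=1: a=3, p=22, q=3
  k=2: a=2, p=51, q=7

51/7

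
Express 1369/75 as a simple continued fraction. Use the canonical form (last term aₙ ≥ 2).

1369 = 18·75 + 19
75 = 3·19 + 18
19 = 1·18 + 1
18 = 18·1 + 0  (stop)
So 1369/75 = [18; 3, 1, 18].

[18; 3, 1, 18]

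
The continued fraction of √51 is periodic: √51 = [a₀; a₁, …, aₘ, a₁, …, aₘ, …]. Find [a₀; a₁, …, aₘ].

a₀ = ⌊√51⌋ = 7.
With m₀=0, d₀=1 and mₖ₊₁ = dₖaₖ − mₖ, dₖ₊₁ = (n − mₖ₊₁²)/dₖ, aₖ₊₁ = ⌊(a₀+mₖ₊₁)/dₖ₊₁⌋:
  k=1: m=7, d=2, a=7
  k=2: m=7, d=1, a=14
d=1 and a=2a₀=14 at k=2, so the next step gives (m, d) = (7, 2) again — its k=1 value — and the period has length 2.

[7; 7, 14]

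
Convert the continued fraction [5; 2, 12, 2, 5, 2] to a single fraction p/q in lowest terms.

Fold from the inside: start with 2/1.
  5 + 1/2 = 11/2
  2 + 2/11 = 24/11
  12 + 11/24 = 299/24
  2 + 24/299 = 622/299
  5 + 299/622 = 3409/622

3409/622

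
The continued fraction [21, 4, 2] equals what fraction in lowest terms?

191/9

Fold from the inside: start with 2/1.
  4 + 1/2 = 9/2
  21 + 2/9 = 191/9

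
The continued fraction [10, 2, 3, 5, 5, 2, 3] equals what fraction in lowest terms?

15179/1455

Using pₖ = aₖpₖ₋₁ + pₖ₋₂ and qₖ = aₖqₖ₋₁ + qₖ₋₂:
  k=0: a=10, p=10, q=1
  k=1: a=2, p=21, q=2
  k=2: a=3, p=73, q=7
  k=3: a=5, p=386, q=37
  k=4: a=5, p=2003, q=192
  k=5: a=2, p=4392, q=421
  k=6: a=3, p=15179, q=1455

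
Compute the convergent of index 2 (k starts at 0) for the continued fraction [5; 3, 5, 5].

Using pₖ = aₖpₖ₋₁ + pₖ₋₂, qₖ = aₖqₖ₋₁ + qₖ₋₂ (with p₋₁=1, p₋₂=0, q₋₁=0, q₋₂=1):
  k=0: a=5, p=5, q=1
  k=1: a=3, p=16, q=3
  k=2: a=5, p=85, q=16

85/16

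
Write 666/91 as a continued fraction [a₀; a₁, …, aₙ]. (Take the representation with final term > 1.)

[7; 3, 7, 4]

666 = 7×91 + 29
91 = 3×29 + 4
29 = 7×4 + 1
4 = 4×1 + 0  (stop)
So 666/91 = [7; 3, 7, 4].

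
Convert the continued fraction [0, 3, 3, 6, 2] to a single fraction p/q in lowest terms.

Fold from the inside: start with 2/1.
  6 + 1/2 = 13/2
  3 + 2/13 = 41/13
  3 + 13/41 = 136/41
  0 + 41/136 = 41/136

41/136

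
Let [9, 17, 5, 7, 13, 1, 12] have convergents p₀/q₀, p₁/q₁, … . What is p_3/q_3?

Using pₖ = aₖpₖ₋₁ + pₖ₋₂, qₖ = aₖqₖ₋₁ + qₖ₋₂ (with p₋₁=1, p₋₂=0, q₋₁=0, q₋₂=1):
  k=0: a=9, p=9, q=1
  k=1: a=17, p=154, q=17
  k=2: a=5, p=779, q=86
  k=3: a=7, p=5607, q=619

5607/619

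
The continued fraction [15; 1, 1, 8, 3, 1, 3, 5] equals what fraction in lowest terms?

Fold from the inside: start with 5/1.
  3 + 1/5 = 16/5
  1 + 5/16 = 21/16
  3 + 16/21 = 79/21
  8 + 21/79 = 653/79
  1 + 79/653 = 732/653
  1 + 653/732 = 1385/732
  15 + 732/1385 = 21507/1385

21507/1385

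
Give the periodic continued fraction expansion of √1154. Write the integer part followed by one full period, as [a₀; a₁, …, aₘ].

a₀ = ⌊√1154⌋ = 33.
With m₀=0, d₀=1 and mₖ₊₁ = dₖaₖ − mₖ, dₖ₊₁ = (n − mₖ₊₁²)/dₖ, aₖ₊₁ = ⌊(a₀+mₖ₊₁)/dₖ₊₁⌋:
  k=1: m=33, d=65, a=1
  k=2: m=32, d=2, a=32
  k=3: m=32, d=65, a=1
  k=4: m=33, d=1, a=66
d=1 and a=2a₀=66 at k=4, so the next step gives (m, d) = (33, 65) again — its k=1 value — and the period has length 4.

[33; 1, 32, 1, 66]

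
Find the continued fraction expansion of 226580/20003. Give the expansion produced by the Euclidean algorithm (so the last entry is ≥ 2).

226580 = 11×20003 + 6547
20003 = 3×6547 + 362
6547 = 18×362 + 31
362 = 11×31 + 21
31 = 1×21 + 10
21 = 2×10 + 1
10 = 10×1 + 0  (stop)
So 226580/20003 = [11; 3, 18, 11, 1, 2, 10].

[11; 3, 18, 11, 1, 2, 10]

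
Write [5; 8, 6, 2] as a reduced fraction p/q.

Using pₖ = aₖpₖ₋₁ + pₖ₋₂ and qₖ = aₖqₖ₋₁ + qₖ₋₂:
  k=0: a=5, p=5, q=1
  k=1: a=8, p=41, q=8
  k=2: a=6, p=251, q=49
  k=3: a=2, p=543, q=106

543/106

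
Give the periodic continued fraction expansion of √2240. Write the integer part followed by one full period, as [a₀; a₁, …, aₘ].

a₀ = ⌊√2240⌋ = 47.
With m₀=0, d₀=1 and mₖ₊₁ = dₖaₖ − mₖ, dₖ₊₁ = (n − mₖ₊₁²)/dₖ, aₖ₊₁ = ⌊(a₀+mₖ₊₁)/dₖ₊₁⌋:
  k=1: m=47, d=31, a=3
  k=2: m=46, d=4, a=23
  k=3: m=46, d=31, a=3
  k=4: m=47, d=1, a=94
d=1 and a=2a₀=94 at k=4, so the next step gives (m, d) = (47, 31) again — its k=1 value — and the period has length 4.

[47; 3, 23, 3, 94]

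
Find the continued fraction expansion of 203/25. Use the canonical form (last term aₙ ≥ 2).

203 = 8*25 + 3
25 = 8*3 + 1
3 = 3*1 + 0  (stop)
So 203/25 = [8; 8, 3].

[8; 8, 3]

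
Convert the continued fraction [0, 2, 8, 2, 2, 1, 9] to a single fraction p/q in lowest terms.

Using pₖ = aₖpₖ₋₁ + pₖ₋₂ and qₖ = aₖqₖ₋₁ + qₖ₋₂:
  k=0: a=0, p=0, q=1
  k=1: a=2, p=1, q=2
  k=2: a=8, p=8, q=17
  k=3: a=2, p=17, q=36
  k=4: a=2, p=42, q=89
  k=5: a=1, p=59, q=125
  k=6: a=9, p=573, q=1214

573/1214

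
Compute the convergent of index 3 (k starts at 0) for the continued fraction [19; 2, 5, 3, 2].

681/35

Using pₖ = aₖpₖ₋₁ + pₖ₋₂, qₖ = aₖqₖ₋₁ + qₖ₋₂ (with p₋₁=1, p₋₂=0, q₋₁=0, q₋₂=1):
  k=0: a=19, p=19, q=1
  k=1: a=2, p=39, q=2
  k=2: a=5, p=214, q=11
  k=3: a=3, p=681, q=35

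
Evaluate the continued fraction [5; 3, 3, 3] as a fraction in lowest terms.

Fold from the inside: start with 3/1.
  3 + 1/3 = 10/3
  3 + 3/10 = 33/10
  5 + 10/33 = 175/33

175/33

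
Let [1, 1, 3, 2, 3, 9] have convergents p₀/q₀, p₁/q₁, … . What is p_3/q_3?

Using pₖ = aₖpₖ₋₁ + pₖ₋₂, qₖ = aₖqₖ₋₁ + qₖ₋₂ (with p₋₁=1, p₋₂=0, q₋₁=0, q₋₂=1):
  k=0: a=1, p=1, q=1
  k=1: a=1, p=2, q=1
  k=2: a=3, p=7, q=4
  k=3: a=2, p=16, q=9

16/9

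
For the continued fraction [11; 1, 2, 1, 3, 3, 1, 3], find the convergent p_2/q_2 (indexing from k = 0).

35/3

Using pₖ = aₖpₖ₋₁ + pₖ₋₂, qₖ = aₖqₖ₋₁ + qₖ₋₂ (with p₋₁=1, p₋₂=0, q₋₁=0, q₋₂=1):
  k=0: a=11, p=11, q=1
  k=1: a=1, p=12, q=1
  k=2: a=2, p=35, q=3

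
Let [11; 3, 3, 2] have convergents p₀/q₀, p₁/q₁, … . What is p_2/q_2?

113/10

Using pₖ = aₖpₖ₋₁ + pₖ₋₂, qₖ = aₖqₖ₋₁ + qₖ₋₂ (with p₋₁=1, p₋₂=0, q₋₁=0, q₋₂=1):
  k=0: a=11, p=11, q=1
  k=1: a=3, p=34, q=3
  k=2: a=3, p=113, q=10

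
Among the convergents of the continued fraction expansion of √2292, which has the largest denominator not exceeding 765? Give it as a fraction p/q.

36337/759

√2292 = [47; 1, 6, 1, 94, …] (period length 4).
Convergents:
  p_0/q_0 = 47/1
  p_1/q_1 = 48/1
  p_2/q_2 = 335/7
  p_3/q_3 = 383/8
  p_4/q_4 = 36337/759
  p_5/q_5 = 36720/767
q_4 = 759 ≤ 765 < 767 = q_5, so the answer is 36337/759.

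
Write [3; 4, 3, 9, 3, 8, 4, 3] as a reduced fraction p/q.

135088/41805

Fold from the inside: start with 3/1.
  4 + 1/3 = 13/3
  8 + 3/13 = 107/13
  3 + 13/107 = 334/107
  9 + 107/334 = 3113/334
  3 + 334/3113 = 9673/3113
  4 + 3113/9673 = 41805/9673
  3 + 9673/41805 = 135088/41805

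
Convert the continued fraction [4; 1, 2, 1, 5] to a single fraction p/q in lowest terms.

Using pₖ = aₖpₖ₋₁ + pₖ₋₂ and qₖ = aₖqₖ₋₁ + qₖ₋₂:
  k=0: a=4, p=4, q=1
  k=1: a=1, p=5, q=1
  k=2: a=2, p=14, q=3
  k=3: a=1, p=19, q=4
  k=4: a=5, p=109, q=23

109/23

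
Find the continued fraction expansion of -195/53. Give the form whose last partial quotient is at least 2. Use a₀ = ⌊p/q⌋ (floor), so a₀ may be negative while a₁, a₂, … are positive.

[-4; 3, 8, 2]

-195 = -4*53 + 17
53 = 3*17 + 2
17 = 8*2 + 1
2 = 2*1 + 0  (stop)
So -195/53 = [-4; 3, 8, 2].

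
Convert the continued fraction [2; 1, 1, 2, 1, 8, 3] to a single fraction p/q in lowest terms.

489/190

Using pₖ = aₖpₖ₋₁ + pₖ₋₂ and qₖ = aₖqₖ₋₁ + qₖ₋₂:
  k=0: a=2, p=2, q=1
  k=1: a=1, p=3, q=1
  k=2: a=1, p=5, q=2
  k=3: a=2, p=13, q=5
  k=4: a=1, p=18, q=7
  k=5: a=8, p=157, q=61
  k=6: a=3, p=489, q=190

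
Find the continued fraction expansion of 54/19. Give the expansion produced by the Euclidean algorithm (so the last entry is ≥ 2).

54 = 2·19 + 16
19 = 1·16 + 3
16 = 5·3 + 1
3 = 3·1 + 0  (stop)
So 54/19 = [2; 1, 5, 3].

[2; 1, 5, 3]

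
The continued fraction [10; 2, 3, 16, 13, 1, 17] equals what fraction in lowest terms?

299753/28740

Using pₖ = aₖpₖ₋₁ + pₖ₋₂ and qₖ = aₖqₖ₋₁ + qₖ₋₂:
  k=0: a=10, p=10, q=1
  k=1: a=2, p=21, q=2
  k=2: a=3, p=73, q=7
  k=3: a=16, p=1189, q=114
  k=4: a=13, p=15530, q=1489
  k=5: a=1, p=16719, q=1603
  k=6: a=17, p=299753, q=28740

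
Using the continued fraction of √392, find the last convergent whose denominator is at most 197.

3841/194

√392 = [19; 1, 3, 1, 38, …] (period length 4).
Convergents:
  p_0/q_0 = 19/1
  p_1/q_1 = 20/1
  p_2/q_2 = 79/4
  p_3/q_3 = 99/5
  p_4/q_4 = 3841/194
  p_5/q_5 = 3940/199
q_4 = 194 ≤ 197 < 199 = q_5, so the answer is 3841/194.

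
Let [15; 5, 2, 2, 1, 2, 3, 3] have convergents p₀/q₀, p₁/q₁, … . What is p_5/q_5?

Using pₖ = aₖpₖ₋₁ + pₖ₋₂, qₖ = aₖqₖ₋₁ + qₖ₋₂ (with p₋₁=1, p₋₂=0, q₋₁=0, q₋₂=1):
  k=0: a=15, p=15, q=1
  k=1: a=5, p=76, q=5
  k=2: a=2, p=167, q=11
  k=3: a=2, p=410, q=27
  k=4: a=1, p=577, q=38
  k=5: a=2, p=1564, q=103

1564/103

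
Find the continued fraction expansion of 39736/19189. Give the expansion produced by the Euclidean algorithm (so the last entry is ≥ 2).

39736 = 2*19189 + 1358
19189 = 14*1358 + 177
1358 = 7*177 + 119
177 = 1*119 + 58
119 = 2*58 + 3
58 = 19*3 + 1
3 = 3*1 + 0  (stop)
So 39736/19189 = [2; 14, 7, 1, 2, 19, 3].

[2; 14, 7, 1, 2, 19, 3]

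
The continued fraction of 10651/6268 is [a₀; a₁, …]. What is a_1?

10651 = 1·6268 + 4383   →  a_0 = 1
6268 = 1·4383 + 1885   →  a_1 = 1

1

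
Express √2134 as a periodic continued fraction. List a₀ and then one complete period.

[46; 5, 8, 5, 92]

a₀ = ⌊√2134⌋ = 46.
With m₀=0, d₀=1 and mₖ₊₁ = dₖaₖ − mₖ, dₖ₊₁ = (n − mₖ₊₁²)/dₖ, aₖ₊₁ = ⌊(a₀+mₖ₊₁)/dₖ₊₁⌋:
  k=1: m=46, d=18, a=5
  k=2: m=44, d=11, a=8
  k=3: m=44, d=18, a=5
  k=4: m=46, d=1, a=92
d=1 and a=2a₀=92 at k=4, so the next step gives (m, d) = (46, 18) again — its k=1 value — and the period has length 4.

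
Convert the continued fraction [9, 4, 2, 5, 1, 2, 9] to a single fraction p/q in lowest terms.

14233/1543

Using pₖ = aₖpₖ₋₁ + pₖ₋₂ and qₖ = aₖqₖ₋₁ + qₖ₋₂:
  k=0: a=9, p=9, q=1
  k=1: a=4, p=37, q=4
  k=2: a=2, p=83, q=9
  k=3: a=5, p=452, q=49
  k=4: a=1, p=535, q=58
  k=5: a=2, p=1522, q=165
  k=6: a=9, p=14233, q=1543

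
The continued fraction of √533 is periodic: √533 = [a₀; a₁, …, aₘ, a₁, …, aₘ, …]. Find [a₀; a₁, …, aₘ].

[23; 11, 1, 1, 11, 46]

a₀ = ⌊√533⌋ = 23.
With m₀=0, d₀=1 and mₖ₊₁ = dₖaₖ − mₖ, dₖ₊₁ = (n − mₖ₊₁²)/dₖ, aₖ₊₁ = ⌊(a₀+mₖ₊₁)/dₖ₊₁⌋:
  k=1: m=23, d=4, a=11
  k=2: m=21, d=23, a=1
  k=3: m=2, d=23, a=1
  k=4: m=21, d=4, a=11
  k=5: m=23, d=1, a=46
d=1 and a=2a₀=46 at k=5, so the next step gives (m, d) = (23, 4) again — its k=1 value — and the period has length 5.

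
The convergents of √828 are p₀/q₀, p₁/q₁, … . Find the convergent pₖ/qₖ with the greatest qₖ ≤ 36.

√828 = [28; 1, 3, 2, 3, 1, 56, …] (period length 6).
Convergents:
  p_0/q_0 = 28/1
  p_1/q_1 = 29/1
  p_2/q_2 = 115/4
  p_3/q_3 = 259/9
  p_4/q_4 = 892/31
  p_5/q_5 = 1151/40
q_4 = 31 ≤ 36 < 40 = q_5, so the answer is 892/31.

892/31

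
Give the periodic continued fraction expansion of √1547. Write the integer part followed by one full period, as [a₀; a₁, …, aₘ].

a₀ = ⌊√1547⌋ = 39.
With m₀=0, d₀=1 and mₖ₊₁ = dₖaₖ − mₖ, dₖ₊₁ = (n − mₖ₊₁²)/dₖ, aₖ₊₁ = ⌊(a₀+mₖ₊₁)/dₖ₊₁⌋:
  k=1: m=39, d=26, a=3
  k=2: m=39, d=1, a=78
d=1 and a=2a₀=78 at k=2, so the next step gives (m, d) = (39, 26) again — its k=1 value — and the period has length 2.

[39; 3, 78]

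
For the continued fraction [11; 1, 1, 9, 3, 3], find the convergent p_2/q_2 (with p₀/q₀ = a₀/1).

Using pₖ = aₖpₖ₋₁ + pₖ₋₂, qₖ = aₖqₖ₋₁ + qₖ₋₂ (with p₋₁=1, p₋₂=0, q₋₁=0, q₋₂=1):
  k=0: a=11, p=11, q=1
  k=1: a=1, p=12, q=1
  k=2: a=1, p=23, q=2

23/2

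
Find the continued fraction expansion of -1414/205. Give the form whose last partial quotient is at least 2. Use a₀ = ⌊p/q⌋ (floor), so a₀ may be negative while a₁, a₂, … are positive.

-1414 = -7·205 + 21
205 = 9·21 + 16
21 = 1·16 + 5
16 = 3·5 + 1
5 = 5·1 + 0  (stop)
So -1414/205 = [-7; 9, 1, 3, 5].

[-7; 9, 1, 3, 5]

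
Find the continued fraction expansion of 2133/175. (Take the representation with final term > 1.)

[12; 5, 3, 3, 3]

2133 = 12×175 + 33
175 = 5×33 + 10
33 = 3×10 + 3
10 = 3×3 + 1
3 = 3×1 + 0  (stop)
So 2133/175 = [12; 5, 3, 3, 3].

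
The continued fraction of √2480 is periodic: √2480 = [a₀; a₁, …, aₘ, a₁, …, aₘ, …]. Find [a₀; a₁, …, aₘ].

a₀ = ⌊√2480⌋ = 49.
With m₀=0, d₀=1 and mₖ₊₁ = dₖaₖ − mₖ, dₖ₊₁ = (n − mₖ₊₁²)/dₖ, aₖ₊₁ = ⌊(a₀+mₖ₊₁)/dₖ₊₁⌋:
  k=1: m=49, d=79, a=1
  k=2: m=30, d=20, a=3
  k=3: m=30, d=79, a=1
  k=4: m=49, d=1, a=98
d=1 and a=2a₀=98 at k=4, so the next step gives (m, d) = (49, 79) again — its k=1 value — and the period has length 4.

[49; 1, 3, 1, 98]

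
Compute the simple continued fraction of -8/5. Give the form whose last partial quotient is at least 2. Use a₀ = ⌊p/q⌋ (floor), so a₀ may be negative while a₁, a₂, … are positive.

-8 = -2×5 + 2
5 = 2×2 + 1
2 = 2×1 + 0  (stop)
So -8/5 = [-2; 2, 2].

[-2; 2, 2]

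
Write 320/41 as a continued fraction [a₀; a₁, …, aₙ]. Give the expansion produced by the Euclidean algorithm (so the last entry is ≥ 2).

320 = 7*41 + 33
41 = 1*33 + 8
33 = 4*8 + 1
8 = 8*1 + 0  (stop)
So 320/41 = [7; 1, 4, 8].

[7; 1, 4, 8]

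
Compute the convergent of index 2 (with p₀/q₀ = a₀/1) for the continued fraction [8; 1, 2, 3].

Using pₖ = aₖpₖ₋₁ + pₖ₋₂, qₖ = aₖqₖ₋₁ + qₖ₋₂ (with p₋₁=1, p₋₂=0, q₋₁=0, q₋₂=1):
  k=0: a=8, p=8, q=1
  k=1: a=1, p=9, q=1
  k=2: a=2, p=26, q=3

26/3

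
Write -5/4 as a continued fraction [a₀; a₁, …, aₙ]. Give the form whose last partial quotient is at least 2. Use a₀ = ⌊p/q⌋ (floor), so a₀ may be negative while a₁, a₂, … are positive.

-5 = -2*4 + 3
4 = 1*3 + 1
3 = 3*1 + 0  (stop)
So -5/4 = [-2; 1, 3].

[-2; 1, 3]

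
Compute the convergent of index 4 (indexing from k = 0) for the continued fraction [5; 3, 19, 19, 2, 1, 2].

12083/2268

Using pₖ = aₖpₖ₋₁ + pₖ₋₂, qₖ = aₖqₖ₋₁ + qₖ₋₂ (with p₋₁=1, p₋₂=0, q₋₁=0, q₋₂=1):
  k=0: a=5, p=5, q=1
  k=1: a=3, p=16, q=3
  k=2: a=19, p=309, q=58
  k=3: a=19, p=5887, q=1105
  k=4: a=2, p=12083, q=2268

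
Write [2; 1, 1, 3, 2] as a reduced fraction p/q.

Using pₖ = aₖpₖ₋₁ + pₖ₋₂ and qₖ = aₖqₖ₋₁ + qₖ₋₂:
  k=0: a=2, p=2, q=1
  k=1: a=1, p=3, q=1
  k=2: a=1, p=5, q=2
  k=3: a=3, p=18, q=7
  k=4: a=2, p=41, q=16

41/16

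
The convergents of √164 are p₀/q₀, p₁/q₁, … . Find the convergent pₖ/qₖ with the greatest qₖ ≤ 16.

√164 = [12; 1, 4, 6, 4, 1, 24, …] (period length 6).
Convergents:
  p_0/q_0 = 12/1
  p_1/q_1 = 13/1
  p_2/q_2 = 64/5
  p_3/q_3 = 397/31
q_2 = 5 ≤ 16 < 31 = q_3, so the answer is 64/5.

64/5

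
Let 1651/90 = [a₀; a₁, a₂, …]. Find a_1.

2

1651 = 18·90 + 31   →  a_0 = 18
90 = 2·31 + 28   →  a_1 = 2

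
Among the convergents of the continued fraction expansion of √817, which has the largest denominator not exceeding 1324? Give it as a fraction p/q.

√817 = [28; 1, 1, 2, 1, 1, 56, …] (period length 6).
Convergents:
  p_0/q_0 = 28/1
  p_1/q_1 = 29/1
  p_2/q_2 = 57/2
  p_3/q_3 = 143/5
  p_4/q_4 = 200/7
  p_5/q_5 = 343/12
  p_6/q_6 = 19408/679
  p_7/q_7 = 19751/691
  p_8/q_8 = 39159/1370
q_7 = 691 ≤ 1324 < 1370 = q_8, so the answer is 19751/691.

19751/691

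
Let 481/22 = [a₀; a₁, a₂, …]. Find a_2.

6

481 = 21·22 + 19   →  a_0 = 21
22 = 1·19 + 3   →  a_1 = 1
19 = 6·3 + 1   →  a_2 = 6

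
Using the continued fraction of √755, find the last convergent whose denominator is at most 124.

1209/44

√755 = [27; 2, 10, 2, 54, …] (period length 4).
Convergents:
  p_0/q_0 = 27/1
  p_1/q_1 = 55/2
  p_2/q_2 = 577/21
  p_3/q_3 = 1209/44
  p_4/q_4 = 65863/2397
q_3 = 44 ≤ 124 < 2397 = q_4, so the answer is 1209/44.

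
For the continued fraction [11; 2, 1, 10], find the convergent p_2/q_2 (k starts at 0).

Using pₖ = aₖpₖ₋₁ + pₖ₋₂, qₖ = aₖqₖ₋₁ + qₖ₋₂ (with p₋₁=1, p₋₂=0, q₋₁=0, q₋₂=1):
  k=0: a=11, p=11, q=1
  k=1: a=2, p=23, q=2
  k=2: a=1, p=34, q=3

34/3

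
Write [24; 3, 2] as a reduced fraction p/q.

170/7

Fold from the inside: start with 2/1.
  3 + 1/2 = 7/2
  24 + 2/7 = 170/7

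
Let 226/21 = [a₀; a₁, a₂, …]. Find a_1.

1

226 = 10·21 + 16   →  a_0 = 10
21 = 1·16 + 5   →  a_1 = 1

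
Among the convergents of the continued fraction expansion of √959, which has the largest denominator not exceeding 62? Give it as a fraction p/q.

√959 = [30; 1, 29, 1, 60, …] (period length 4).
Convergents:
  p_0/q_0 = 30/1
  p_1/q_1 = 31/1
  p_2/q_2 = 929/30
  p_3/q_3 = 960/31
  p_4/q_4 = 58529/1890
q_3 = 31 ≤ 62 < 1890 = q_4, so the answer is 960/31.

960/31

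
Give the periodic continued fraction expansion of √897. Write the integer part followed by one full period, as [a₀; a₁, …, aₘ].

[29; 1, 18, 1, 58]

a₀ = ⌊√897⌋ = 29.
With m₀=0, d₀=1 and mₖ₊₁ = dₖaₖ − mₖ, dₖ₊₁ = (n − mₖ₊₁²)/dₖ, aₖ₊₁ = ⌊(a₀+mₖ₊₁)/dₖ₊₁⌋:
  k=1: m=29, d=56, a=1
  k=2: m=27, d=3, a=18
  k=3: m=27, d=56, a=1
  k=4: m=29, d=1, a=58
d=1 and a=2a₀=58 at k=4, so the next step gives (m, d) = (29, 56) again — its k=1 value — and the period has length 4.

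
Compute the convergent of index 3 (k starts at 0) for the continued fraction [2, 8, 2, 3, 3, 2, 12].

Using pₖ = aₖpₖ₋₁ + pₖ₋₂, qₖ = aₖqₖ₋₁ + qₖ₋₂ (with p₋₁=1, p₋₂=0, q₋₁=0, q₋₂=1):
  k=0: a=2, p=2, q=1
  k=1: a=8, p=17, q=8
  k=2: a=2, p=36, q=17
  k=3: a=3, p=125, q=59

125/59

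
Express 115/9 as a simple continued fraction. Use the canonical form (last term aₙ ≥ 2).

[12; 1, 3, 2]

115 = 12×9 + 7
9 = 1×7 + 2
7 = 3×2 + 1
2 = 2×1 + 0  (stop)
So 115/9 = [12; 1, 3, 2].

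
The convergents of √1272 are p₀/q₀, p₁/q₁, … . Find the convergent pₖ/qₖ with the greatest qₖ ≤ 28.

√1272 = [35; 1, 1, 1, 70, …] (period length 4).
Convergents:
  p_0/q_0 = 35/1
  p_1/q_1 = 36/1
  p_2/q_2 = 71/2
  p_3/q_3 = 107/3
  p_4/q_4 = 7561/212
q_3 = 3 ≤ 28 < 212 = q_4, so the answer is 107/3.

107/3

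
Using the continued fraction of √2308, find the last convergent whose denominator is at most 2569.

110736/2305

√2308 = [48; 24, 96, …] (period length 2).
Convergents:
  p_0/q_0 = 48/1
  p_1/q_1 = 1153/24
  p_2/q_2 = 110736/2305
  p_3/q_3 = 2658817/55344
q_2 = 2305 ≤ 2569 < 55344 = q_3, so the answer is 110736/2305.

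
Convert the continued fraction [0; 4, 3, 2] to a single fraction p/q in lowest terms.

Fold from the inside: start with 2/1.
  3 + 1/2 = 7/2
  4 + 2/7 = 30/7
  0 + 7/30 = 7/30

7/30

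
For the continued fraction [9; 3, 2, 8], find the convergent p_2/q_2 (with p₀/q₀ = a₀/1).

65/7

Using pₖ = aₖpₖ₋₁ + pₖ₋₂, qₖ = aₖqₖ₋₁ + qₖ₋₂ (with p₋₁=1, p₋₂=0, q₋₁=0, q₋₂=1):
  k=0: a=9, p=9, q=1
  k=1: a=3, p=28, q=3
  k=2: a=2, p=65, q=7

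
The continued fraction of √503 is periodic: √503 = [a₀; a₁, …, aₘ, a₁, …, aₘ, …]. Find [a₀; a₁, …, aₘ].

[22; 2, 2, 1, 21, 1, 2, 2, 44]

a₀ = ⌊√503⌋ = 22.
With m₀=0, d₀=1 and mₖ₊₁ = dₖaₖ − mₖ, dₖ₊₁ = (n − mₖ₊₁²)/dₖ, aₖ₊₁ = ⌊(a₀+mₖ₊₁)/dₖ₊₁⌋:
  k=1: m=22, d=19, a=2
  k=2: m=16, d=13, a=2
  k=3: m=10, d=31, a=1
  k=4: m=21, d=2, a=21
  k=5: m=21, d=31, a=1
  k=6: m=10, d=13, a=2
  k=7: m=16, d=19, a=2
  k=8: m=22, d=1, a=44
d=1 and a=2a₀=44 at k=8, so the next step gives (m, d) = (22, 19) again — its k=1 value — and the period has length 8.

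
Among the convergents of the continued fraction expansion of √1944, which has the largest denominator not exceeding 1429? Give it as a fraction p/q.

42724/969

√1944 = [44; 11, 88, …] (period length 2).
Convergents:
  p_0/q_0 = 44/1
  p_1/q_1 = 485/11
  p_2/q_2 = 42724/969
  p_3/q_3 = 470449/10670
q_2 = 969 ≤ 1429 < 10670 = q_3, so the answer is 42724/969.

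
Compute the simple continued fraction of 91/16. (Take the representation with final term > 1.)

[5; 1, 2, 5]

91 = 5·16 + 11
16 = 1·11 + 5
11 = 2·5 + 1
5 = 5·1 + 0  (stop)
So 91/16 = [5; 1, 2, 5].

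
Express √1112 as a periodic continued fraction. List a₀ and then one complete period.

[33; 2, 1, 7, 1, 2, 66]

a₀ = ⌊√1112⌋ = 33.
With m₀=0, d₀=1 and mₖ₊₁ = dₖaₖ − mₖ, dₖ₊₁ = (n − mₖ₊₁²)/dₖ, aₖ₊₁ = ⌊(a₀+mₖ₊₁)/dₖ₊₁⌋:
  k=1: m=33, d=23, a=2
  k=2: m=13, d=41, a=1
  k=3: m=28, d=8, a=7
  k=4: m=28, d=41, a=1
  k=5: m=13, d=23, a=2
  k=6: m=33, d=1, a=66
d=1 and a=2a₀=66 at k=6, so the next step gives (m, d) = (33, 23) again — its k=1 value — and the period has length 6.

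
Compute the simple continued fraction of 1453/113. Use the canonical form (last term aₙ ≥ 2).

[12; 1, 6, 16]

1453 = 12×113 + 97
113 = 1×97 + 16
97 = 6×16 + 1
16 = 16×1 + 0  (stop)
So 1453/113 = [12; 1, 6, 16].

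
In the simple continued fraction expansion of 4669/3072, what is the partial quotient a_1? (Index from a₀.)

4669 = 1·3072 + 1597   →  a_0 = 1
3072 = 1·1597 + 1475   →  a_1 = 1

1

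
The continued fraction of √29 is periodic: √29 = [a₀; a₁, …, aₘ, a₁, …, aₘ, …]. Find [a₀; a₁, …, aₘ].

[5; 2, 1, 1, 2, 10]

a₀ = ⌊√29⌋ = 5.
With m₀=0, d₀=1 and mₖ₊₁ = dₖaₖ − mₖ, dₖ₊₁ = (n − mₖ₊₁²)/dₖ, aₖ₊₁ = ⌊(a₀+mₖ₊₁)/dₖ₊₁⌋:
  k=1: m=5, d=4, a=2
  k=2: m=3, d=5, a=1
  k=3: m=2, d=5, a=1
  k=4: m=3, d=4, a=2
  k=5: m=5, d=1, a=10
d=1 and a=2a₀=10 at k=5, so the next step gives (m, d) = (5, 4) again — its k=1 value — and the period has length 5.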